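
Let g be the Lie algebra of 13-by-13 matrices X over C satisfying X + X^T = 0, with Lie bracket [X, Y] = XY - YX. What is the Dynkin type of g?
B_6

This is so(13) with 13 odd, which has dimension 13(13-1)/2 = 78 and rank (13-1)/2 = 6. In the classification of classical Lie algebras, the orthogonal algebra so(2n+1) in an odd number of variables has type B_n; here n = 6, so the Dynkin diagram is a chain of 6 nodes with a double edge at one end; the terminal node there is the unique short simple root (B_6). Hence the type is B_6.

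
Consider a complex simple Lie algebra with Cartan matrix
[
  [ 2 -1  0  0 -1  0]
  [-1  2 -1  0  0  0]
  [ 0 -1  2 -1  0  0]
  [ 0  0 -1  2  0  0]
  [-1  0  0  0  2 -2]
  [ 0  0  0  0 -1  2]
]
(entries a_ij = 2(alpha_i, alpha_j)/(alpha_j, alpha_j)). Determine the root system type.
B6

The matrix has rank 6 with 2's on the diagonal. Reading the off-diagonal entries as Dynkin edges (a single edge where a_ij = a_ji = -1; a double or triple edge where a_ij * a_ji = 2 or 3), the diagram is a chain of 6 nodes with a double edge at one end; the terminal node there is the unique short simple root (B_6). One simple-root ordering that puts it in standard form is (alpha_4, alpha_3, alpha_2, alpha_1, alpha_5, alpha_6). So the algebra is type B_6, i.e. so(13).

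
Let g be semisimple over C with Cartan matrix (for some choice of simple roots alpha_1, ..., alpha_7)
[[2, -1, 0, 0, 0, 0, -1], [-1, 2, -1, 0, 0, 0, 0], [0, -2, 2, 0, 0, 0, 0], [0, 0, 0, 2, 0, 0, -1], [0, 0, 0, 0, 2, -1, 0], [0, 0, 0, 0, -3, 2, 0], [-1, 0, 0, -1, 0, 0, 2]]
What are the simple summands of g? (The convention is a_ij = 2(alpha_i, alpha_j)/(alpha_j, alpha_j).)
C5 ⊕ G2

The diagram associated to this matrix has two connected components: the simple roots {alpha_1, alpha_2, alpha_3, alpha_4, alpha_7} form a chain of 5 nodes with a double edge at one end; the terminal node there is the unique long simple root (C_5), and {alpha_5, alpha_6} form two nodes joined by a triple edge (G_2). A semisimple Lie algebra decomposes uniquely as the direct sum of simple ideals, one per connected component of its Dynkin diagram, so g ≅ C_5 ⊕ G_2 (dimension 55 + 14 = 69).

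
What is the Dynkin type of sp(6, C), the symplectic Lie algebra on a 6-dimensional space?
C_3 (sp(6))

This is sp(6), which has dimension 6(6+1)/2 = 21 and rank 6/2 = 3. In the classification of classical Lie algebras, the symplectic algebra sp(2n) has type C_n; here n = 3, so the Dynkin diagram is a chain of 3 nodes with a double edge at one end; the terminal node there is the unique long simple root (C_3). Hence the type is C_3.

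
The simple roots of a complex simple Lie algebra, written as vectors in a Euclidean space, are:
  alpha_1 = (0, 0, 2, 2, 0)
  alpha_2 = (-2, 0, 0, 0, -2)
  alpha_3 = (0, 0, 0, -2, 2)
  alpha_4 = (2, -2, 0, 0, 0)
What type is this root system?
A_4

Compute the Cartan integers a_ij = 2(alpha_i, alpha_j)/(alpha_j, alpha_j); the resulting 4x4 Cartan matrix is
[[2, 0, -1, 0], [0, 2, -1, -1], [-1, -1, 2, 0], [0, -1, 0, 2]].
All simple roots have the same length, so the diagram is simply laced. The associated Dynkin diagram is a chain of 4 nodes with single edges (A_4), so the type is A_4 (the algebra sl(5)).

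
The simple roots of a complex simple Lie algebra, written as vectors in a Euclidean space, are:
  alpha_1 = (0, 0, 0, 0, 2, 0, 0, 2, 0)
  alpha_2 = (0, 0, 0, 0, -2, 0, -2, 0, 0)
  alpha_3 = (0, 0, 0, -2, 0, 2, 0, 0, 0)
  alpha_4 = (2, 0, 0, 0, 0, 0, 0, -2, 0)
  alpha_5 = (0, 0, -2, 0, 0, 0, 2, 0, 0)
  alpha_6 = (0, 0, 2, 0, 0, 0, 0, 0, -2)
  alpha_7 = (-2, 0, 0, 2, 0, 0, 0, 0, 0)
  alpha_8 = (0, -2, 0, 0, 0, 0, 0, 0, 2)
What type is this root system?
A_8 (sl(9))

Compute the Cartan integers a_ij = 2(alpha_i, alpha_j)/(alpha_j, alpha_j); the resulting 8x8 Cartan matrix is
[[2, -1, 0, -1, 0, 0, 0, 0], [-1, 2, 0, 0, -1, 0, 0, 0], [0, 0, 2, 0, 0, 0, -1, 0], [-1, 0, 0, 2, 0, 0, -1, 0], [0, -1, 0, 0, 2, -1, 0, 0], [0, 0, 0, 0, -1, 2, 0, -1], [0, 0, -1, -1, 0, 0, 2, 0], [0, 0, 0, 0, 0, -1, 0, 2]].
All simple roots have the same length, so the diagram is simply laced. The associated Dynkin diagram is a chain of 8 nodes with single edges (A_8), so the type is A_8 (the algebra sl(9)).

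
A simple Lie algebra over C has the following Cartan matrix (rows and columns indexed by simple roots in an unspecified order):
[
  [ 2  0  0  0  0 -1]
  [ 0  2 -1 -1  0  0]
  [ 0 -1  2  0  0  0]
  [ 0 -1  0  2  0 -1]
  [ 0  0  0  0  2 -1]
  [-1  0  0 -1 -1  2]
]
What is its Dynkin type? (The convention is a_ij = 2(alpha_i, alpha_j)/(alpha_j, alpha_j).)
type D_6

The matrix has rank 6 with 2's on the diagonal. Reading the off-diagonal entries as Dynkin edges (a single edge where a_ij = a_ji = -1; a double or triple edge where a_ij * a_ji = 2 or 3), the diagram is a chain of 4 nodes with a fork of two nodes at one end (D_6). One simple-root ordering that puts it in standard form is (alpha_3, alpha_2, alpha_4, alpha_6, alpha_1, alpha_5). So the algebra is type D_6, i.e. so(12).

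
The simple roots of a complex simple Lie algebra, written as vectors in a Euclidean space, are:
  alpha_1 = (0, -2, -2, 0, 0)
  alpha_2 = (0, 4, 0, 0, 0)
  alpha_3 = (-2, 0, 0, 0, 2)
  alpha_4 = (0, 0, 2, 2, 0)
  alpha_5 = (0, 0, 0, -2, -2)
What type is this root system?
type C_5

Compute the Cartan integers a_ij = 2(alpha_i, alpha_j)/(alpha_j, alpha_j); the resulting 5x5 Cartan matrix is
[[2, -1, 0, -1, 0], [-2, 2, 0, 0, 0], [0, 0, 2, 0, -1], [-1, 0, 0, 2, -1], [0, 0, -1, -1, 2]].
The roots have two lengths (squared-length ratio 2:1); the short ones are alpha_{1,3,4,5}. The associated Dynkin diagram is a chain of 5 nodes with a double edge at one end; the terminal node there is the unique long simple root (C_5), so the type is C_5 (the algebra sp(10)).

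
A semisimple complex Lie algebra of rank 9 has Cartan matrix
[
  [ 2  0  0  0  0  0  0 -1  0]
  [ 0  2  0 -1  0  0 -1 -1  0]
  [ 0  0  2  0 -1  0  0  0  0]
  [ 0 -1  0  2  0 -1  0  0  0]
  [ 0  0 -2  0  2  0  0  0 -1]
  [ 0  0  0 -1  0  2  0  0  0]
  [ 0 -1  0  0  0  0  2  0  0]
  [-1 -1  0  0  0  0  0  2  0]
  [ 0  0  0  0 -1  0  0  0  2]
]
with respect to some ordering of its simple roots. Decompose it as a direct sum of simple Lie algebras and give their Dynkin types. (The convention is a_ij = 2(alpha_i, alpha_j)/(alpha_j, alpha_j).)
The diagram associated to this matrix has two connected components: the simple roots {alpha_3, alpha_5, alpha_9} form a chain of 3 nodes with a double edge at one end; the terminal node there is the unique short simple root (B_3), and {alpha_1, alpha_2, alpha_4, alpha_6, alpha_7, alpha_8} form a chain of 5 nodes with one extra node attached to the third node from one end (E_6). A semisimple Lie algebra decomposes uniquely as the direct sum of simple ideals, one per connected component of its Dynkin diagram, so g ≅ B_3 ⊕ E_6 (dimension 21 + 78 = 99).

B_3 + E_6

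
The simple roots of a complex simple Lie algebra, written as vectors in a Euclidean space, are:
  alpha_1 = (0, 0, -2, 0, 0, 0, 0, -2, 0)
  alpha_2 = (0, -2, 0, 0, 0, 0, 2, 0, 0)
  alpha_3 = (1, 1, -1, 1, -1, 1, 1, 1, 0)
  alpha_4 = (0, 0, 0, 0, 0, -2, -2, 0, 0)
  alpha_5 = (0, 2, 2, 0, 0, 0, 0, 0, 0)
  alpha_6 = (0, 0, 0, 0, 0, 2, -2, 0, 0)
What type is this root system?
Compute the Cartan integers a_ij = 2(alpha_i, alpha_j)/(alpha_j, alpha_j); the resulting 6x6 Cartan matrix is
[[2, 0, 0, 0, -1, 0], [0, 2, 0, -1, -1, -1], [0, 0, 2, -1, 0, 0], [0, -1, -1, 2, 0, 0], [-1, -1, 0, 0, 2, 0], [0, -1, 0, 0, 0, 2]].
All simple roots have the same length, so the diagram is simply laced. The associated Dynkin diagram is a chain of 5 nodes with one extra node attached to the third node from one end (E_6), so the type is E_6.

E6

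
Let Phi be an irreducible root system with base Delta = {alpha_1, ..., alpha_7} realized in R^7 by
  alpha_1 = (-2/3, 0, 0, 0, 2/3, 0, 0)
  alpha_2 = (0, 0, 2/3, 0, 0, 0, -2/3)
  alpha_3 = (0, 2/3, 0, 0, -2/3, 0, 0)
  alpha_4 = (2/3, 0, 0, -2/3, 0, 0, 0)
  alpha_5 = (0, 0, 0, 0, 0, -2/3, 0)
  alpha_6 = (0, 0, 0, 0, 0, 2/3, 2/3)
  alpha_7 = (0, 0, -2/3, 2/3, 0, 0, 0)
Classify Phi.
B7

Compute the Cartan integers a_ij = 2(alpha_i, alpha_j)/(alpha_j, alpha_j); the resulting 7x7 Cartan matrix is
[[2, 0, -1, -1, 0, 0, 0], [0, 2, 0, 0, 0, -1, -1], [-1, 0, 2, 0, 0, 0, 0], [-1, 0, 0, 2, 0, 0, -1], [0, 0, 0, 0, 2, -1, 0], [0, -1, 0, 0, -2, 2, 0], [0, -1, 0, -1, 0, 0, 2]].
The roots have two lengths (squared-length ratio 2:1); the short ones are alpha_{5}. The associated Dynkin diagram is a chain of 7 nodes with a double edge at one end; the terminal node there is the unique short simple root (B_7), so the type is B_7 (the algebra so(15)).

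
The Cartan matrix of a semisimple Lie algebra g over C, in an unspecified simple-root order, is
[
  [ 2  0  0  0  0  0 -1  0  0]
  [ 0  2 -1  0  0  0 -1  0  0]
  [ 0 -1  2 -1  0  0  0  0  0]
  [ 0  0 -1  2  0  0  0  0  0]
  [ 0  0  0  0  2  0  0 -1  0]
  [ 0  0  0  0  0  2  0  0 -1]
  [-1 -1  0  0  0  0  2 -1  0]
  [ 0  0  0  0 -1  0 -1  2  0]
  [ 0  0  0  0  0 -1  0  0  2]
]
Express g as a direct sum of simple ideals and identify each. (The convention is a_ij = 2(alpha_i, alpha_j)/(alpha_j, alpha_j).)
The diagram associated to this matrix has two connected components: the simple roots {alpha_6, alpha_9} form a chain of 2 nodes with single edges (A_2), and {alpha_1, alpha_2, alpha_3, alpha_4, alpha_5, alpha_7, alpha_8} form a chain of 6 nodes with one extra node attached to the third node from one end (E_7). A semisimple Lie algebra decomposes uniquely as the direct sum of simple ideals, one per connected component of its Dynkin diagram, so g ≅ A_2 ⊕ E_7 (dimension 8 + 133 = 141).

type A_2 + type E_7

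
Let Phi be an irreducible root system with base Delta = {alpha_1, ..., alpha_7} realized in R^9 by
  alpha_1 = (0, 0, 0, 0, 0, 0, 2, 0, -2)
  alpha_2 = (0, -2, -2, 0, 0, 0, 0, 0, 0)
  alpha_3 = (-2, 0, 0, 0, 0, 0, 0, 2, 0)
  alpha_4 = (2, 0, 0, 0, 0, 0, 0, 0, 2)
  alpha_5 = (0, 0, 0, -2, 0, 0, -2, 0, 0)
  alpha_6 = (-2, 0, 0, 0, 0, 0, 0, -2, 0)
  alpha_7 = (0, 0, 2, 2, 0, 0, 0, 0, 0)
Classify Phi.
Compute the Cartan integers a_ij = 2(alpha_i, alpha_j)/(alpha_j, alpha_j); the resulting 7x7 Cartan matrix is
[[2, 0, 0, -1, -1, 0, 0], [0, 2, 0, 0, 0, 0, -1], [0, 0, 2, -1, 0, 0, 0], [-1, 0, -1, 2, 0, -1, 0], [-1, 0, 0, 0, 2, 0, -1], [0, 0, 0, -1, 0, 2, 0], [0, -1, 0, 0, -1, 0, 2]].
All simple roots have the same length, so the diagram is simply laced. The associated Dynkin diagram is a chain of 5 nodes with a fork of two nodes at one end (D_7), so the type is D_7 (the algebra so(14)).

D7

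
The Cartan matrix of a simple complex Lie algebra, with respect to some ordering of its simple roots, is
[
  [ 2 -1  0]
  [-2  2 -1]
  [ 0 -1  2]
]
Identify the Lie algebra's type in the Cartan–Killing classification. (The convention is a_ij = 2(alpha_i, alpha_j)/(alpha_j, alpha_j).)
B_3 (so(7))

The matrix has rank 3 with 2's on the diagonal. Reading the off-diagonal entries as Dynkin edges (a single edge where a_ij = a_ji = -1; a double or triple edge where a_ij * a_ji = 2 or 3), the diagram is a chain of 3 nodes with a double edge at one end; the terminal node there is the unique short simple root (B_3). One simple-root ordering that puts it in standard form is (alpha_3, alpha_2, alpha_1). So the algebra is type B_3, i.e. so(7).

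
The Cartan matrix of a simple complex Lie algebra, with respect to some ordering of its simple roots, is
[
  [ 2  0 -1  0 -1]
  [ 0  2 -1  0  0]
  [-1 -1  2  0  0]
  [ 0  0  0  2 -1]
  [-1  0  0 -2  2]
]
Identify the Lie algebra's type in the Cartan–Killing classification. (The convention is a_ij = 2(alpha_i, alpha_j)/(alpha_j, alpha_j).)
B5

The matrix has rank 5 with 2's on the diagonal. Reading the off-diagonal entries as Dynkin edges (a single edge where a_ij = a_ji = -1; a double or triple edge where a_ij * a_ji = 2 or 3), the diagram is a chain of 5 nodes with a double edge at one end; the terminal node there is the unique short simple root (B_5). One simple-root ordering that puts it in standard form is (alpha_2, alpha_3, alpha_1, alpha_5, alpha_4). So the algebra is type B_5, i.e. so(11).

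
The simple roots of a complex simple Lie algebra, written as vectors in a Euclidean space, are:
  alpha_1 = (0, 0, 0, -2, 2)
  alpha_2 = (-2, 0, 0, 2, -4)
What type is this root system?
G2

Compute the Cartan integers a_ij = 2(alpha_i, alpha_j)/(alpha_j, alpha_j); the resulting 2x2 Cartan matrix is
[[2, -1], [-3, 2]].
The roots have two lengths (squared-length ratio 3:1); the short ones are alpha_{1}. The associated Dynkin diagram is two nodes joined by a triple edge (G_2), so the type is G_2.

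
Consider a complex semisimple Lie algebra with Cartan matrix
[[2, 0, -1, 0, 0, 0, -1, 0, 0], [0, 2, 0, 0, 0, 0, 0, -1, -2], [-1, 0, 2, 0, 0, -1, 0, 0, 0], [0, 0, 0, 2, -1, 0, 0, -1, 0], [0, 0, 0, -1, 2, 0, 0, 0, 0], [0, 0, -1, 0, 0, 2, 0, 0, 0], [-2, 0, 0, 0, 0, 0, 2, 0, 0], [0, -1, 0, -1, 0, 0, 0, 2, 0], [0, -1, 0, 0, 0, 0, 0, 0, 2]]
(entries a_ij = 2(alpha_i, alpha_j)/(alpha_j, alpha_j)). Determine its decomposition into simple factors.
The diagram associated to this matrix has two connected components: the simple roots {alpha_2, alpha_4, alpha_5, alpha_8, alpha_9} form a chain of 5 nodes with a double edge at one end; the terminal node there is the unique short simple root (B_5), and {alpha_1, alpha_3, alpha_6, alpha_7} form a chain of 4 nodes with a double edge at one end; the terminal node there is the unique long simple root (C_4). A semisimple Lie algebra decomposes uniquely as the direct sum of simple ideals, one per connected component of its Dynkin diagram, so g ≅ B_5 ⊕ C_4 (dimension 55 + 36 = 91).

B5 ⊕ C4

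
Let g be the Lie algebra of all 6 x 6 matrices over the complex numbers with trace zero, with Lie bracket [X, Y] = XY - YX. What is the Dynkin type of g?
This is sl(6), which has dimension 6^2 - 1 = 35 and rank 6 - 1 = 5 (a Cartan subalgebra is the diagonal traceless matrices). In the classification of classical Lie algebras, the special linear algebra sl(n+1) has type A_n; here n = 5, so the Dynkin diagram is a chain of 5 nodes with single edges (A_5). Hence the type is A_5.

A_5 (sl(6))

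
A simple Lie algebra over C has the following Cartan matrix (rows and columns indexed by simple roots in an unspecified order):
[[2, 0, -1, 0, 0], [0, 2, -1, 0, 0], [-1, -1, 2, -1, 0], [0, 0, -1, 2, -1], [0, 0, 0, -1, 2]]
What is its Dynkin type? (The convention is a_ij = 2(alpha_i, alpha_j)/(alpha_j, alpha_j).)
type D_5

The matrix has rank 5 with 2's on the diagonal. Reading the off-diagonal entries as Dynkin edges (a single edge where a_ij = a_ji = -1; a double or triple edge where a_ij * a_ji = 2 or 3), the diagram is a chain of 3 nodes with a fork of two nodes at one end (D_5). One simple-root ordering that puts it in standard form is (alpha_5, alpha_4, alpha_3, alpha_2, alpha_1). So the algebra is type D_5, i.e. so(10).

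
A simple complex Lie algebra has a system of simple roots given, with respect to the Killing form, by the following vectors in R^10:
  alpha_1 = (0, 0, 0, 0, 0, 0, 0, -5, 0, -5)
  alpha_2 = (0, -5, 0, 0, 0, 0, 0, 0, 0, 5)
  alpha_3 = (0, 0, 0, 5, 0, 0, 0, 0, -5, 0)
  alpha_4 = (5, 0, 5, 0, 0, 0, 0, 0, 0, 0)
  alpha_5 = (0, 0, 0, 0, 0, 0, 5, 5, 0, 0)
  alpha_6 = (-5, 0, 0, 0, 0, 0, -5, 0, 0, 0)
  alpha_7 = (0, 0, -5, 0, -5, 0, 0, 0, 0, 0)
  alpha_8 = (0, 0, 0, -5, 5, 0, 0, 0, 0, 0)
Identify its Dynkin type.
A_8 (sl(9))

Compute the Cartan integers a_ij = 2(alpha_i, alpha_j)/(alpha_j, alpha_j); the resulting 8x8 Cartan matrix is
[[2, -1, 0, 0, -1, 0, 0, 0], [-1, 2, 0, 0, 0, 0, 0, 0], [0, 0, 2, 0, 0, 0, 0, -1], [0, 0, 0, 2, 0, -1, -1, 0], [-1, 0, 0, 0, 2, -1, 0, 0], [0, 0, 0, -1, -1, 2, 0, 0], [0, 0, 0, -1, 0, 0, 2, -1], [0, 0, -1, 0, 0, 0, -1, 2]].
All simple roots have the same length, so the diagram is simply laced. The associated Dynkin diagram is a chain of 8 nodes with single edges (A_8), so the type is A_8 (the algebra sl(9)).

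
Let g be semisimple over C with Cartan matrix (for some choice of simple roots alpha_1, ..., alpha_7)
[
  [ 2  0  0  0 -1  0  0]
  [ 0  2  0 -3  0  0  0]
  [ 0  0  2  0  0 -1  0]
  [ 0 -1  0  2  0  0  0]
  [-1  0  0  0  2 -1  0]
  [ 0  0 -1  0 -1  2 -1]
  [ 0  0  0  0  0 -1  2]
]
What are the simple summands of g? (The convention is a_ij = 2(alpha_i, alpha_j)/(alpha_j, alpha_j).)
D_5 (so(10)) + G_2

The diagram associated to this matrix has two connected components: the simple roots {alpha_1, alpha_3, alpha_5, alpha_6, alpha_7} form a chain of 3 nodes with a fork of two nodes at one end (D_5), and {alpha_2, alpha_4} form two nodes joined by a triple edge (G_2). A semisimple Lie algebra decomposes uniquely as the direct sum of simple ideals, one per connected component of its Dynkin diagram, so g ≅ D_5 ⊕ G_2 (dimension 45 + 14 = 59).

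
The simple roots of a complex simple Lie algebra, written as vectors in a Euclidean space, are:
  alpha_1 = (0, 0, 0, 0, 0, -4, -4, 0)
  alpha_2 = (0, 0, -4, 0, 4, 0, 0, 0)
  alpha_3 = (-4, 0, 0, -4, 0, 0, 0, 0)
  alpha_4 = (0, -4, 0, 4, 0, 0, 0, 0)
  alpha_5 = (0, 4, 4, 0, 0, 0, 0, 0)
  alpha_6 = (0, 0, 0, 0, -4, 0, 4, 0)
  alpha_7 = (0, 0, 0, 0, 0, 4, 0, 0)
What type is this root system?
B_7 (so(15))

Compute the Cartan integers a_ij = 2(alpha_i, alpha_j)/(alpha_j, alpha_j); the resulting 7x7 Cartan matrix is
[[2, 0, 0, 0, 0, -1, -2], [0, 2, 0, 0, -1, -1, 0], [0, 0, 2, -1, 0, 0, 0], [0, 0, -1, 2, -1, 0, 0], [0, -1, 0, -1, 2, 0, 0], [-1, -1, 0, 0, 0, 2, 0], [-1, 0, 0, 0, 0, 0, 2]].
The roots have two lengths (squared-length ratio 2:1); the short ones are alpha_{7}. The associated Dynkin diagram is a chain of 7 nodes with a double edge at one end; the terminal node there is the unique short simple root (B_7), so the type is B_7 (the algebra so(15)).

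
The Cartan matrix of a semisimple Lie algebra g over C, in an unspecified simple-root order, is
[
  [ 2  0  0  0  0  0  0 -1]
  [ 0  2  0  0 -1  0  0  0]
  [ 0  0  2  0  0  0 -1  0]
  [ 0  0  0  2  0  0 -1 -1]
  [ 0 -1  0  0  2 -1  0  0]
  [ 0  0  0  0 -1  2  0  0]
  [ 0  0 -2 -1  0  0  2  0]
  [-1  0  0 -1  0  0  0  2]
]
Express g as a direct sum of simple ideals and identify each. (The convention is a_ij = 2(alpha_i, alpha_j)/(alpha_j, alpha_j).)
type A_3 + type B_5

The diagram associated to this matrix has two connected components: the simple roots {alpha_2, alpha_5, alpha_6} form a chain of 3 nodes with single edges (A_3), and {alpha_1, alpha_3, alpha_4, alpha_7, alpha_8} form a chain of 5 nodes with a double edge at one end; the terminal node there is the unique short simple root (B_5). A semisimple Lie algebra decomposes uniquely as the direct sum of simple ideals, one per connected component of its Dynkin diagram, so g ≅ A_3 ⊕ B_5 (dimension 15 + 55 = 70).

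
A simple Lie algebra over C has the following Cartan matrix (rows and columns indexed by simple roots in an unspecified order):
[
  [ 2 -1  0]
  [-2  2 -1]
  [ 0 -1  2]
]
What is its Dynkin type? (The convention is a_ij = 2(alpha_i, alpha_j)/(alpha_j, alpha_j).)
The matrix has rank 3 with 2's on the diagonal. Reading the off-diagonal entries as Dynkin edges (a single edge where a_ij = a_ji = -1; a double or triple edge where a_ij * a_ji = 2 or 3), the diagram is a chain of 3 nodes with a double edge at one end; the terminal node there is the unique short simple root (B_3). One simple-root ordering that puts it in standard form is (alpha_3, alpha_2, alpha_1). So the algebra is type B_3, i.e. so(7).

B3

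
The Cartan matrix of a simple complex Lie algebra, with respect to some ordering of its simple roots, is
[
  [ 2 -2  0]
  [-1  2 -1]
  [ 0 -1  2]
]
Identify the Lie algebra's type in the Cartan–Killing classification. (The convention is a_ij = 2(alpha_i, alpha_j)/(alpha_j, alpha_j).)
C_3

The matrix has rank 3 with 2's on the diagonal. Reading the off-diagonal entries as Dynkin edges (a single edge where a_ij = a_ji = -1; a double or triple edge where a_ij * a_ji = 2 or 3), the diagram is a chain of 3 nodes with a double edge at one end; the terminal node there is the unique long simple root (C_3). One simple-root ordering that puts it in standard form is (alpha_3, alpha_2, alpha_1). So the algebra is type C_3, i.e. sp(6).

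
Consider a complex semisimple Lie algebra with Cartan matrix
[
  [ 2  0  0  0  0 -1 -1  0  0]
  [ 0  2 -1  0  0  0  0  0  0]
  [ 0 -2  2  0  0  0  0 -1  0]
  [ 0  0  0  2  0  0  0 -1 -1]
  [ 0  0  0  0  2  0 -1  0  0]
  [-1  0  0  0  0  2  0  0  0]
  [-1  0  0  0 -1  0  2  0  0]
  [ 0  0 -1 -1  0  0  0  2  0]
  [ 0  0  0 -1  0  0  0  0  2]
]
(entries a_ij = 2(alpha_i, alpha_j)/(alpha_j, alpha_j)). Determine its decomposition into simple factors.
The diagram associated to this matrix has two connected components: the simple roots {alpha_1, alpha_5, alpha_6, alpha_7} form a chain of 4 nodes with single edges (A_4), and {alpha_2, alpha_3, alpha_4, alpha_8, alpha_9} form a chain of 5 nodes with a double edge at one end; the terminal node there is the unique short simple root (B_5). A semisimple Lie algebra decomposes uniquely as the direct sum of simple ideals, one per connected component of its Dynkin diagram, so g ≅ A_4 ⊕ B_5 (dimension 24 + 55 = 79).

A_4 + B_5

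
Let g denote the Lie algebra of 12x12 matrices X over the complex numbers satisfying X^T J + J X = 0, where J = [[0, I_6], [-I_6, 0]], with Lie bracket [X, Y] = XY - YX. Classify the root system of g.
C6

This is sp(12), which has dimension 12(12+1)/2 = 78 and rank 12/2 = 6. In the classification of classical Lie algebras, the symplectic algebra sp(2n) has type C_n; here n = 6, so the Dynkin diagram is a chain of 6 nodes with a double edge at one end; the terminal node there is the unique long simple root (C_6). Hence the type is C_6.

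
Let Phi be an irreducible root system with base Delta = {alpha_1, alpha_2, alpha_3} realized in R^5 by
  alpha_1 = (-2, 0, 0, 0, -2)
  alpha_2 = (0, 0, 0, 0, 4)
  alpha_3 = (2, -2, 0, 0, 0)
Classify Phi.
type C_3

Compute the Cartan integers a_ij = 2(alpha_i, alpha_j)/(alpha_j, alpha_j); the resulting 3x3 Cartan matrix is
[[2, -1, -1], [-2, 2, 0], [-1, 0, 2]].
The roots have two lengths (squared-length ratio 2:1); the short ones are alpha_{1,3}. The associated Dynkin diagram is a chain of 3 nodes with a double edge at one end; the terminal node there is the unique long simple root (C_3), so the type is C_3 (the algebra sp(6)).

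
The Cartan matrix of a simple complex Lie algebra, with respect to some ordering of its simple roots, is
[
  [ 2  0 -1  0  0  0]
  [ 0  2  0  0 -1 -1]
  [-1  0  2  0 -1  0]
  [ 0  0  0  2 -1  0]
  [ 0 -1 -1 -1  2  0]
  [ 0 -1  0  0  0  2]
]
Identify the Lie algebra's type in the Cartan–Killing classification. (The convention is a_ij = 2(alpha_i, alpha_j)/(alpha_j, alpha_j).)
E_6

The matrix has rank 6 with 2's on the diagonal. Reading the off-diagonal entries as Dynkin edges (a single edge where a_ij = a_ji = -1; a double or triple edge where a_ij * a_ji = 2 or 3), the diagram is a chain of 5 nodes with one extra node attached to the third node from one end (E_6). One simple-root ordering that puts it in standard form is (alpha_1, alpha_4, alpha_3, alpha_5, alpha_2, alpha_6). So the algebra is type E_6.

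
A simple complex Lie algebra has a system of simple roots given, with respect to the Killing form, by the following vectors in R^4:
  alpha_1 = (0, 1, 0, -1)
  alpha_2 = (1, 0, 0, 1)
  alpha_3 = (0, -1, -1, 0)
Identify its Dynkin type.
type A_3

Compute the Cartan integers a_ij = 2(alpha_i, alpha_j)/(alpha_j, alpha_j); the resulting 3x3 Cartan matrix is
[[2, -1, -1], [-1, 2, 0], [-1, 0, 2]].
All simple roots have the same length, so the diagram is simply laced. The associated Dynkin diagram is a chain of 3 nodes with single edges (A_3), so the type is A_3 (the algebra sl(4)).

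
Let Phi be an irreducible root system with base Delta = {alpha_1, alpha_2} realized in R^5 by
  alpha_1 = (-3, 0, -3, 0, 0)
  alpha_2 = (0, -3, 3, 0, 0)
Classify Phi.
A_2 (sl(3))

Compute the Cartan integers a_ij = 2(alpha_i, alpha_j)/(alpha_j, alpha_j); the resulting 2x2 Cartan matrix is
[[2, -1], [-1, 2]].
All simple roots have the same length, so the diagram is simply laced. The associated Dynkin diagram is a chain of 2 nodes with single edges (A_2), so the type is A_2 (the algebra sl(3)).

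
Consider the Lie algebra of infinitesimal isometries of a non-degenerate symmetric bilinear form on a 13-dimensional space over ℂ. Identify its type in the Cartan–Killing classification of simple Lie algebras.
B6

This is so(13) with 13 odd, which has dimension 13(13-1)/2 = 78 and rank (13-1)/2 = 6. In the classification of classical Lie algebras, the orthogonal algebra so(2n+1) in an odd number of variables has type B_n; here n = 6, so the Dynkin diagram is a chain of 6 nodes with a double edge at one end; the terminal node there is the unique short simple root (B_6). Hence the type is B_6.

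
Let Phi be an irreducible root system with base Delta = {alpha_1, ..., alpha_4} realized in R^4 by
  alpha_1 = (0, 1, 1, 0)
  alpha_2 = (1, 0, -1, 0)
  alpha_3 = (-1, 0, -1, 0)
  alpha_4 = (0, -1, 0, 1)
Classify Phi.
Compute the Cartan integers a_ij = 2(alpha_i, alpha_j)/(alpha_j, alpha_j); the resulting 4x4 Cartan matrix is
[[2, -1, -1, -1], [-1, 2, 0, 0], [-1, 0, 2, 0], [-1, 0, 0, 2]].
All simple roots have the same length, so the diagram is simply laced. The associated Dynkin diagram is a chain of 2 nodes with a fork of two nodes at one end (D_4), so the type is D_4 (the algebra so(8)).

D4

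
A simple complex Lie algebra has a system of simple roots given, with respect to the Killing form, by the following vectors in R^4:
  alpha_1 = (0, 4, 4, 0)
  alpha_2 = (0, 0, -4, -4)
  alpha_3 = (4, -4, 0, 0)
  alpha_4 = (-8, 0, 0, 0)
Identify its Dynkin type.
Compute the Cartan integers a_ij = 2(alpha_i, alpha_j)/(alpha_j, alpha_j); the resulting 4x4 Cartan matrix is
[[2, -1, -1, 0], [-1, 2, 0, 0], [-1, 0, 2, -1], [0, 0, -2, 2]].
The roots have two lengths (squared-length ratio 2:1); the short ones are alpha_{1,2,3}. The associated Dynkin diagram is a chain of 4 nodes with a double edge at one end; the terminal node there is the unique long simple root (C_4), so the type is C_4 (the algebra sp(8)).

type C_4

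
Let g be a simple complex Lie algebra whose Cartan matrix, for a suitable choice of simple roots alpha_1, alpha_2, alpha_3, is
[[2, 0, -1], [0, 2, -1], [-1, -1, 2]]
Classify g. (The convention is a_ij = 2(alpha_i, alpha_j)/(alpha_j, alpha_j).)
The matrix has rank 3 with 2's on the diagonal. Reading the off-diagonal entries as Dynkin edges (a single edge where a_ij = a_ji = -1; a double or triple edge where a_ij * a_ji = 2 or 3), the diagram is a chain of 3 nodes with single edges (A_3). One simple-root ordering that puts it in standard form is (alpha_2, alpha_3, alpha_1). So the algebra is type A_3, i.e. sl(4).

A_3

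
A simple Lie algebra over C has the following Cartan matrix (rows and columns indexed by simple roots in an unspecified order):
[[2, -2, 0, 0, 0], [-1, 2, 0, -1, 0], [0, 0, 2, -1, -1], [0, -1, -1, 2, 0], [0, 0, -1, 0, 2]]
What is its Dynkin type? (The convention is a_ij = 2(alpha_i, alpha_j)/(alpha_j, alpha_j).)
The matrix has rank 5 with 2's on the diagonal. Reading the off-diagonal entries as Dynkin edges (a single edge where a_ij = a_ji = -1; a double or triple edge where a_ij * a_ji = 2 or 3), the diagram is a chain of 5 nodes with a double edge at one end; the terminal node there is the unique long simple root (C_5). One simple-root ordering that puts it in standard form is (alpha_5, alpha_3, alpha_4, alpha_2, alpha_1). So the algebra is type C_5, i.e. sp(10).

C_5 (sp(10))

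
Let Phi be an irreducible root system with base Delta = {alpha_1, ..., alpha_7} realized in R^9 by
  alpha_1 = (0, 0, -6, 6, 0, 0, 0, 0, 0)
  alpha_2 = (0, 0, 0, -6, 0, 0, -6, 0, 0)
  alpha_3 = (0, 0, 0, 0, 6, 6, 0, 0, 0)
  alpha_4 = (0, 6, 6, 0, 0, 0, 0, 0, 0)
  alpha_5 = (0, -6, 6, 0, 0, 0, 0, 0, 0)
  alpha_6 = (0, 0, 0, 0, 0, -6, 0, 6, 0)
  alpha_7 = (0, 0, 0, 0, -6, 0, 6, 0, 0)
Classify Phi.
Compute the Cartan integers a_ij = 2(alpha_i, alpha_j)/(alpha_j, alpha_j); the resulting 7x7 Cartan matrix is
[[2, -1, 0, -1, -1, 0, 0], [-1, 2, 0, 0, 0, 0, -1], [0, 0, 2, 0, 0, -1, -1], [-1, 0, 0, 2, 0, 0, 0], [-1, 0, 0, 0, 2, 0, 0], [0, 0, -1, 0, 0, 2, 0], [0, -1, -1, 0, 0, 0, 2]].
All simple roots have the same length, so the diagram is simply laced. The associated Dynkin diagram is a chain of 5 nodes with a fork of two nodes at one end (D_7), so the type is D_7 (the algebra so(14)).

type D_7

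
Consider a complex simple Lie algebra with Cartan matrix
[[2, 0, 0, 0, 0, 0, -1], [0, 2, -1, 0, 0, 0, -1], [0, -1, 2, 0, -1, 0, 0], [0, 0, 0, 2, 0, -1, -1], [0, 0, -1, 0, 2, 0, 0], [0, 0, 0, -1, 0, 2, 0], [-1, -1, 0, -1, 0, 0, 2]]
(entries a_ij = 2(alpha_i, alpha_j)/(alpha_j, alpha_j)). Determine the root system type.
E_7

The matrix has rank 7 with 2's on the diagonal. Reading the off-diagonal entries as Dynkin edges (a single edge where a_ij = a_ji = -1; a double or triple edge where a_ij * a_ji = 2 or 3), the diagram is a chain of 6 nodes with one extra node attached to the third node from one end (E_7). One simple-root ordering that puts it in standard form is (alpha_6, alpha_1, alpha_4, alpha_7, alpha_2, alpha_3, alpha_5). So the algebra is type E_7.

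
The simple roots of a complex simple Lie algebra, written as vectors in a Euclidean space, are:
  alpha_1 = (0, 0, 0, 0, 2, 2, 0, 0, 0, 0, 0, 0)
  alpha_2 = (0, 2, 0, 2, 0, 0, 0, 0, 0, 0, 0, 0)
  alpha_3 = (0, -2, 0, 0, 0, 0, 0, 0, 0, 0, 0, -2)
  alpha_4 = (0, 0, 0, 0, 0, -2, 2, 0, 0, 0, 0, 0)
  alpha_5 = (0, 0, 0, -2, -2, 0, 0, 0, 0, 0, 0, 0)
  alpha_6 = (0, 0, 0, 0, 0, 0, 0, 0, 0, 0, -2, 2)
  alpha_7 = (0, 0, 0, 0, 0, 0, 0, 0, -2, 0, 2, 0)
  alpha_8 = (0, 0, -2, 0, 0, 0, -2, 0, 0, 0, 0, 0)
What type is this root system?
A8

Compute the Cartan integers a_ij = 2(alpha_i, alpha_j)/(alpha_j, alpha_j); the resulting 8x8 Cartan matrix is
[[2, 0, 0, -1, -1, 0, 0, 0], [0, 2, -1, 0, -1, 0, 0, 0], [0, -1, 2, 0, 0, -1, 0, 0], [-1, 0, 0, 2, 0, 0, 0, -1], [-1, -1, 0, 0, 2, 0, 0, 0], [0, 0, -1, 0, 0, 2, -1, 0], [0, 0, 0, 0, 0, -1, 2, 0], [0, 0, 0, -1, 0, 0, 0, 2]].
All simple roots have the same length, so the diagram is simply laced. The associated Dynkin diagram is a chain of 8 nodes with single edges (A_8), so the type is A_8 (the algebra sl(9)).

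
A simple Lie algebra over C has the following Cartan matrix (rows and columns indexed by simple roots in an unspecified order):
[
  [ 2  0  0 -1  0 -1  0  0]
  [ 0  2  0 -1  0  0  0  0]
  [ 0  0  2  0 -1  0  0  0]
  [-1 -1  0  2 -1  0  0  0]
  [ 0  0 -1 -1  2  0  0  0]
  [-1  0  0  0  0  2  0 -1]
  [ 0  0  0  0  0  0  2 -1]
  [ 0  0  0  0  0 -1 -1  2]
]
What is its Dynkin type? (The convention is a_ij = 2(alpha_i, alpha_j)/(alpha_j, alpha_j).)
type E_8

The matrix has rank 8 with 2's on the diagonal. Reading the off-diagonal entries as Dynkin edges (a single edge where a_ij = a_ji = -1; a double or triple edge where a_ij * a_ji = 2 or 3), the diagram is a chain of 7 nodes with one extra node attached to the third node from one end (E_8). One simple-root ordering that puts it in standard form is (alpha_3, alpha_2, alpha_5, alpha_4, alpha_1, alpha_6, alpha_8, alpha_7). So the algebra is type E_8.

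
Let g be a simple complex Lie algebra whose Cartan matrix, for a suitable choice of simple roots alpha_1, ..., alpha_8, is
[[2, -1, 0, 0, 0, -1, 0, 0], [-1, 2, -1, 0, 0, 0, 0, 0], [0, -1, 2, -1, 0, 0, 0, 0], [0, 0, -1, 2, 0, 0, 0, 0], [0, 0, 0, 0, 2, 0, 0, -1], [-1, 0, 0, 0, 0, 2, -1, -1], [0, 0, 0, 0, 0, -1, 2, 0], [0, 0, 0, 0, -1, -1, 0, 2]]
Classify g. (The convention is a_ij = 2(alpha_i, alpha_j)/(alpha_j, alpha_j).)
The matrix has rank 8 with 2's on the diagonal. Reading the off-diagonal entries as Dynkin edges (a single edge where a_ij = a_ji = -1; a double or triple edge where a_ij * a_ji = 2 or 3), the diagram is a chain of 7 nodes with one extra node attached to the third node from one end (E_8). One simple-root ordering that puts it in standard form is (alpha_5, alpha_7, alpha_8, alpha_6, alpha_1, alpha_2, alpha_3, alpha_4). So the algebra is type E_8.

type E_8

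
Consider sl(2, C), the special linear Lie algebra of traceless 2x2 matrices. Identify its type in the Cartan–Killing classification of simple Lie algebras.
This is sl(2), which has dimension 2^2 - 1 = 3 and rank 2 - 1 = 1 (a Cartan subalgebra is the diagonal traceless matrices). In the classification of classical Lie algebras, the special linear algebra sl(n+1) has type A_n; here n = 1, so the Dynkin diagram is a chain of 1 nodes with single edges (A_1). Hence the type is A_1.

type A_1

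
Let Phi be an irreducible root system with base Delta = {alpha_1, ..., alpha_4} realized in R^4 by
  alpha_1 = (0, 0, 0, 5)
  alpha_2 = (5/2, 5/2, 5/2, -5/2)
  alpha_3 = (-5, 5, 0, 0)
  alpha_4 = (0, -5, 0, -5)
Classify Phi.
Compute the Cartan integers a_ij = 2(alpha_i, alpha_j)/(alpha_j, alpha_j); the resulting 4x4 Cartan matrix is
[[2, -1, 0, -1], [-1, 2, 0, 0], [0, 0, 2, -1], [-2, 0, -1, 2]].
The roots have two lengths (squared-length ratio 2:1); the short ones are alpha_{1,2}. The associated Dynkin diagram is a chain of 4 nodes with a double edge between the middle two (F_4), so the type is F_4.

F4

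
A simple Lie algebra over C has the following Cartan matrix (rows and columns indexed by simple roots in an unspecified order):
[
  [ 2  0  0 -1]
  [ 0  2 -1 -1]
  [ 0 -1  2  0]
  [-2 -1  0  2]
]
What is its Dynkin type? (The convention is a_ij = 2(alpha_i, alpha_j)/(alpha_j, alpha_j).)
The matrix has rank 4 with 2's on the diagonal. Reading the off-diagonal entries as Dynkin edges (a single edge where a_ij = a_ji = -1; a double or triple edge where a_ij * a_ji = 2 or 3), the diagram is a chain of 4 nodes with a double edge at one end; the terminal node there is the unique short simple root (B_4). One simple-root ordering that puts it in standard form is (alpha_3, alpha_2, alpha_4, alpha_1). So the algebra is type B_4, i.e. so(9).

B_4 (so(9))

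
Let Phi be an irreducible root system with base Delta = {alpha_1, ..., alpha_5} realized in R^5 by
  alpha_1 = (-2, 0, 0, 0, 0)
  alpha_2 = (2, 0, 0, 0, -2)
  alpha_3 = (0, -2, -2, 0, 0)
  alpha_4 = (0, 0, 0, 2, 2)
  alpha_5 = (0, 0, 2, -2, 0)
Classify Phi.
Compute the Cartan integers a_ij = 2(alpha_i, alpha_j)/(alpha_j, alpha_j); the resulting 5x5 Cartan matrix is
[[2, -1, 0, 0, 0], [-2, 2, 0, -1, 0], [0, 0, 2, 0, -1], [0, -1, 0, 2, -1], [0, 0, -1, -1, 2]].
The roots have two lengths (squared-length ratio 2:1); the short ones are alpha_{1}. The associated Dynkin diagram is a chain of 5 nodes with a double edge at one end; the terminal node there is the unique short simple root (B_5), so the type is B_5 (the algebra so(11)).

B_5 (so(11))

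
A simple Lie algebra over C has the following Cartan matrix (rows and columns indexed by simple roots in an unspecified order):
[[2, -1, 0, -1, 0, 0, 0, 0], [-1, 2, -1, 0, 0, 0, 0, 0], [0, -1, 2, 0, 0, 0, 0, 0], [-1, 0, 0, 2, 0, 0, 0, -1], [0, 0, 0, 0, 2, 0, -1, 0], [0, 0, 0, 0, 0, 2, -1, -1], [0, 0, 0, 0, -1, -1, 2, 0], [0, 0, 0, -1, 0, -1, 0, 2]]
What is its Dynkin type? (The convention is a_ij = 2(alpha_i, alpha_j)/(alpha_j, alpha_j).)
A_8

The matrix has rank 8 with 2's on the diagonal. Reading the off-diagonal entries as Dynkin edges (a single edge where a_ij = a_ji = -1; a double or triple edge where a_ij * a_ji = 2 or 3), the diagram is a chain of 8 nodes with single edges (A_8). One simple-root ordering that puts it in standard form is (alpha_5, alpha_7, alpha_6, alpha_8, alpha_4, alpha_1, alpha_2, alpha_3). So the algebra is type A_8, i.e. sl(9).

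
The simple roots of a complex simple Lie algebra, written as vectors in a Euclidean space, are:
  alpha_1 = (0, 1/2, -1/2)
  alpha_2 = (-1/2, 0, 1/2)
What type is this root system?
Compute the Cartan integers a_ij = 2(alpha_i, alpha_j)/(alpha_j, alpha_j); the resulting 2x2 Cartan matrix is
[[2, -1], [-1, 2]].
All simple roots have the same length, so the diagram is simply laced. The associated Dynkin diagram is a chain of 2 nodes with single edges (A_2), so the type is A_2 (the algebra sl(3)).

A2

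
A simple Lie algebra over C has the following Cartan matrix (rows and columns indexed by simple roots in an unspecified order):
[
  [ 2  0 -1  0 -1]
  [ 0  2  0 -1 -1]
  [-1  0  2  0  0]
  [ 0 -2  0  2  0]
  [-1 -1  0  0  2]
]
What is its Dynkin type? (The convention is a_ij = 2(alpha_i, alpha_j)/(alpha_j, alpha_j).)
The matrix has rank 5 with 2's on the diagonal. Reading the off-diagonal entries as Dynkin edges (a single edge where a_ij = a_ji = -1; a double or triple edge where a_ij * a_ji = 2 or 3), the diagram is a chain of 5 nodes with a double edge at one end; the terminal node there is the unique long simple root (C_5). One simple-root ordering that puts it in standard form is (alpha_3, alpha_1, alpha_5, alpha_2, alpha_4). So the algebra is type C_5, i.e. sp(10).

type C_5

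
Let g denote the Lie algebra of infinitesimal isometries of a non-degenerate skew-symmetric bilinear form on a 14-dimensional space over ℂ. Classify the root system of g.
This is sp(14), which has dimension 14(14+1)/2 = 105 and rank 14/2 = 7. In the classification of classical Lie algebras, the symplectic algebra sp(2n) has type C_n; here n = 7, so the Dynkin diagram is a chain of 7 nodes with a double edge at one end; the terminal node there is the unique long simple root (C_7). Hence the type is C_7.

type C_7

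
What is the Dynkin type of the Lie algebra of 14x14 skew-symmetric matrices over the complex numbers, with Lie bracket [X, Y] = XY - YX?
D7

This is so(14) with 14 even, which has dimension 14(14-1)/2 = 91 and rank 14/2 = 7. In the classification of classical Lie algebras, the orthogonal algebra so(2n) in an even number of variables has type D_n; here n = 7, so the Dynkin diagram is a chain of 5 nodes with a fork of two nodes at one end (D_7). Hence the type is D_7.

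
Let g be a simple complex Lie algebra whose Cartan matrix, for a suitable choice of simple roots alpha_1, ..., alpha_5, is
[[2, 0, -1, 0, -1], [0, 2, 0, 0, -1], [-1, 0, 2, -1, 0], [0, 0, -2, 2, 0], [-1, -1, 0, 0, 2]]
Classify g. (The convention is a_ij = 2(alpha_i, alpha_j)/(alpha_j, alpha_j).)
The matrix has rank 5 with 2's on the diagonal. Reading the off-diagonal entries as Dynkin edges (a single edge where a_ij = a_ji = -1; a double or triple edge where a_ij * a_ji = 2 or 3), the diagram is a chain of 5 nodes with a double edge at one end; the terminal node there is the unique long simple root (C_5). One simple-root ordering that puts it in standard form is (alpha_2, alpha_5, alpha_1, alpha_3, alpha_4). So the algebra is type C_5, i.e. sp(10).

C5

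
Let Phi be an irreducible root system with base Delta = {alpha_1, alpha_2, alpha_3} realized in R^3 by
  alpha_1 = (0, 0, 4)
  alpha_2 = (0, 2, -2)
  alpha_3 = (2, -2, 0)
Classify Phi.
type C_3

Compute the Cartan integers a_ij = 2(alpha_i, alpha_j)/(alpha_j, alpha_j); the resulting 3x3 Cartan matrix is
[[2, -2, 0], [-1, 2, -1], [0, -1, 2]].
The roots have two lengths (squared-length ratio 2:1); the short ones are alpha_{2,3}. The associated Dynkin diagram is a chain of 3 nodes with a double edge at one end; the terminal node there is the unique long simple root (C_3), so the type is C_3 (the algebra sp(6)).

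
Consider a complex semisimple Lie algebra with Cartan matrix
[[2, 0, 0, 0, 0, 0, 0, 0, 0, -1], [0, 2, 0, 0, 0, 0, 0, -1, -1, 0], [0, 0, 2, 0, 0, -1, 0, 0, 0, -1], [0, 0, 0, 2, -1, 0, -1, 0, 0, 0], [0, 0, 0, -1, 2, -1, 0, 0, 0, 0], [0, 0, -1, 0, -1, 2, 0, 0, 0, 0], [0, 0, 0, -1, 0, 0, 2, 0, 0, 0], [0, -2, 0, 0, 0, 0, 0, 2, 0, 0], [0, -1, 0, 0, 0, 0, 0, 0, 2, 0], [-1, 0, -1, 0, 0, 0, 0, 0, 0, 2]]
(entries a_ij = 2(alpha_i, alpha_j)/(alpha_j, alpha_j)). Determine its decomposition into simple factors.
A_7 ⊕ C_3

The diagram associated to this matrix has two connected components: the simple roots {alpha_1, alpha_3, alpha_4, alpha_5, alpha_6, alpha_7, alpha_10} form a chain of 7 nodes with single edges (A_7), and {alpha_2, alpha_8, alpha_9} form a chain of 3 nodes with a double edge at one end; the terminal node there is the unique long simple root (C_3). A semisimple Lie algebra decomposes uniquely as the direct sum of simple ideals, one per connected component of its Dynkin diagram, so g ≅ A_7 ⊕ C_3 (dimension 63 + 21 = 84).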